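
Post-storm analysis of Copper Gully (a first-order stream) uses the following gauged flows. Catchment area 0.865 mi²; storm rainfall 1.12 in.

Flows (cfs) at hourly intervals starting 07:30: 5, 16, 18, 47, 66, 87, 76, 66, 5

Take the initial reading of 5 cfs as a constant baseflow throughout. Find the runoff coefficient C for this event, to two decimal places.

ΣQ_DR = 341.0 cfs; V = ΣQ_DR·Δt = 1.228 × 10^6 ft³.
Runoff depth d = V / A = 0.6109 in.
C = d / P = 0.6109 / 1.12 = 0.55.

C ≈ 0.55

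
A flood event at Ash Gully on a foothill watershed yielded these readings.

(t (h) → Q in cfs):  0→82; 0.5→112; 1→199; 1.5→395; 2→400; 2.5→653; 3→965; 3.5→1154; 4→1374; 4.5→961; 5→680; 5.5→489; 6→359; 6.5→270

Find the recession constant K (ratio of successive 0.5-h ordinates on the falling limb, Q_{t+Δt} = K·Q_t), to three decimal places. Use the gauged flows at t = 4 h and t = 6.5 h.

Using the recession-limb readings at t = 4 h and t = 6.5 h: Q falls from 1374 to 270 cfs over 5 intervals.
K = (Q₂/Q₁)^(1/5) = (270/1374)^(1/5) = 0.722.

K ≈ 0.722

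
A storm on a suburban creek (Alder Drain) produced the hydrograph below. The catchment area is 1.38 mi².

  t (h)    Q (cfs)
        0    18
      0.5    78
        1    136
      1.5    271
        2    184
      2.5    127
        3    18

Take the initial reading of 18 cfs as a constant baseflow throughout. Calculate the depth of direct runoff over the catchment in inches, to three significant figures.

d ≈ 0.396 in

Direct runoff: 0.0, 60.0, 118.0, 253.0, 166.0, 109.0, 0.0 cfs; ΣQ_DR = 706.0 cfs.
V = ΣQ_DR · Δt = 706.0 × 1800 s = 1.271 × 10^6 ft³.
Over A = 1.38 mi², depth = V / A = 0.396 in.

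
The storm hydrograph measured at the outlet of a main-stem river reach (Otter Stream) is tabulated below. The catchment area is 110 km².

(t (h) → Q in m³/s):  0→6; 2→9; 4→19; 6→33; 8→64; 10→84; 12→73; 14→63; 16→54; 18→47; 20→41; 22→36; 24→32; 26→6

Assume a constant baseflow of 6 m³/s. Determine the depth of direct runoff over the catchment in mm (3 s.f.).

Direct runoff: 0.0, 3.0, 13.0, 27.0, 58.0, 78.0, 67.0, 57.0, 48.0, 41.0, 35.0, 30.0, 26.0, 0.0 m³/s; ΣQ_DR = 483.0 m³/s.
V = ΣQ_DR · Δt = 483.0 × 7200 s = 3.478 × 10^6 m³.
Over A = 110 km², depth = V / A = 31.6 mm.

d ≈ 31.6 mm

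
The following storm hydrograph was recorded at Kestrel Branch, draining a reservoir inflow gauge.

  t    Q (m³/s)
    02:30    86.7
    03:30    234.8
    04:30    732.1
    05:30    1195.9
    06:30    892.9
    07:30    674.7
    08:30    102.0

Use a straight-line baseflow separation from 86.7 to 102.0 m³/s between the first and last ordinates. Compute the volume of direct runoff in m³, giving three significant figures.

V ≈ 1.17 × 10^7 m³

Direct-runoff ordinates (Q − Q_b): 0.00, 145.55, 640.30, 1101.55, 796.00, 575.25, 0.00 m³/s.
ΣQ_DR = 3259 m³/s.
With Δt = 1 h = 3600 s, V = ΣQ_DR · Δt = 3259 × 3600 = 1.17 × 10^7 m³.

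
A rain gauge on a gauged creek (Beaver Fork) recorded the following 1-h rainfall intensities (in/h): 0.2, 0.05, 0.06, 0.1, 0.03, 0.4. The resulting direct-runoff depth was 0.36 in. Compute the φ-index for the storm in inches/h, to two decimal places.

Only the 2 blocks with intensity above φ contribute runoff: 0.2, 0.4 in/h.
Σ(I−φ)·Δt = d  ⇒  (0.2+0.4 − 2φ)·1 = 0.36
φ = (0.6000 − 0.36/1) / 2 = 0.12 in/h.

φ ≈ 0.12 in/h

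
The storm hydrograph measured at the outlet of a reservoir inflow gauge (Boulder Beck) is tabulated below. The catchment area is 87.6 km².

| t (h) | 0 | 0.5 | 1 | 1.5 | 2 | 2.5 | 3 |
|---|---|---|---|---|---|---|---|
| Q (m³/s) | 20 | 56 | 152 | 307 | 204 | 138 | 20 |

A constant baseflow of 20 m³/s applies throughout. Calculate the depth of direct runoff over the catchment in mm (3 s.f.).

Direct runoff: 0.0, 36.0, 132.0, 287.0, 184.0, 118.0, 0.0 m³/s; ΣQ_DR = 757.0 m³/s.
V = ΣQ_DR · Δt = 757.0 × 1800 s = 1.363 × 10^6 m³.
Over A = 87.6 km², depth = V / A = 15.6 mm.

d ≈ 15.6 mm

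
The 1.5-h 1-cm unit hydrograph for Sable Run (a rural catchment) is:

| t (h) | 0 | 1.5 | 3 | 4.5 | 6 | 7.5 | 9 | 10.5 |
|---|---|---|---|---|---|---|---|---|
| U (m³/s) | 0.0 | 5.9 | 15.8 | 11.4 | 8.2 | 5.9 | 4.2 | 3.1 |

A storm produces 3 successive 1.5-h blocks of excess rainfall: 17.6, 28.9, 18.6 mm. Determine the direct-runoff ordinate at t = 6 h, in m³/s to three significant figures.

Q ≈ 76.8 m³/s

By discrete convolution, Q_j = Σ (P_i / 10 mm) · U_{j−i}.
At t = 6 h (j=4): Q = (17.6/10)·8.2 + (28.9/10)·11.4 + (18.6/10)·15.8 = 76.8 m³/s.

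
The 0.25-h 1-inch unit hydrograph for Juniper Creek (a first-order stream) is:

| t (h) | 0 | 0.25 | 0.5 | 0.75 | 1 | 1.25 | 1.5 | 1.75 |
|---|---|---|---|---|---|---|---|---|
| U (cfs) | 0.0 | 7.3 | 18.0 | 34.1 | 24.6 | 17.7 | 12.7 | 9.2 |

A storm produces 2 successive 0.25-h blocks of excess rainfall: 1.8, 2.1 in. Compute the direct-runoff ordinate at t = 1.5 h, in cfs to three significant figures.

By discrete convolution, Q_j = Σ (P_i / 1 in) · U_{j−i}.
At t = 1.5 h (j=6): Q = (1.8/1)·12.7 + (2.1/1)·17.7 = 60.0 cfs.

Q ≈ 60.0 cfs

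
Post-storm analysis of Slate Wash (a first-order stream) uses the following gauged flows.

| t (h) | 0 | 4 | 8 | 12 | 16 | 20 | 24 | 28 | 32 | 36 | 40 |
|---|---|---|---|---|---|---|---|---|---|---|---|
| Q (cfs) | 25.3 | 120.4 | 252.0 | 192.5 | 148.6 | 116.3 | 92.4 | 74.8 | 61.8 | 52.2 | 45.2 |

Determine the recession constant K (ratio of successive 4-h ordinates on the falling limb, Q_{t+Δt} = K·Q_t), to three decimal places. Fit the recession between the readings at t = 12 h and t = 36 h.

Using the recession-limb readings at t = 12 h and t = 36 h: Q falls from 192.5 to 52.2 cfs over 6 intervals.
K = (Q₂/Q₁)^(1/6) = (52.2/192.5)^(1/6) = 0.805.

K ≈ 0.805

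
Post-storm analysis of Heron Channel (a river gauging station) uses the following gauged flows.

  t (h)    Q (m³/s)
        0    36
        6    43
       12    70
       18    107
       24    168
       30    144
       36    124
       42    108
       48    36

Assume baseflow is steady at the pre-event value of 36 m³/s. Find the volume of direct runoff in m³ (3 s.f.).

Direct-runoff ordinates (Q − Q_b): 0.0, 7.0, 34.0, 71.0, 132.0, 108.0, 88.0, 72.0, 0.0 m³/s.
ΣQ_DR = 512.0 m³/s.
With Δt = 6 h = 21600 s, V = ΣQ_DR · Δt = 512.0 × 21600 = 1.11 × 10^7 m³.

V ≈ 1.11 × 10^7 m³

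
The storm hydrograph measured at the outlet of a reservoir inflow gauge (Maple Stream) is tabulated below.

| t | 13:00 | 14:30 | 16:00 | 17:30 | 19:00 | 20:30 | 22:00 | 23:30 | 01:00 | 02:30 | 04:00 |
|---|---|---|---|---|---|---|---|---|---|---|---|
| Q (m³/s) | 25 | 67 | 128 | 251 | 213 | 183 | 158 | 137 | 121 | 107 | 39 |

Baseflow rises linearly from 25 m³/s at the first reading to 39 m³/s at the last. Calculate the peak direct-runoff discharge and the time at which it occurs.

Subtracting baseflow gives direct-runoff ordinates: 0.00, 40.60, 100.20, 221.80, 182.40, 151.00, 124.60, 102.20, 84.80, 69.40, 0.00 m³/s.
The maximum is 221.80 m³/s, occurring at the reading for t = 17:30.

Q_p = 221.80 m³/s at t = 17:30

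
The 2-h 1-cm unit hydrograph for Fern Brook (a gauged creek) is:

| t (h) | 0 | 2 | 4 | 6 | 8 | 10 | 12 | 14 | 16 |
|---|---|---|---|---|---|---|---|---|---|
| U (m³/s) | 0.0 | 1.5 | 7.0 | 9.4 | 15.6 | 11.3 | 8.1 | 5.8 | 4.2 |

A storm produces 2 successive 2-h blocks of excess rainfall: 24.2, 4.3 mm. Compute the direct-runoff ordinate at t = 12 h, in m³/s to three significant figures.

By discrete convolution, Q_j = Σ (P_i / 10 mm) · U_{j−i}.
At t = 12 h (j=6): Q = (24.2/10)·8.1 + (4.3/10)·11.3 = 24.5 m³/s.

Q ≈ 24.5 m³/s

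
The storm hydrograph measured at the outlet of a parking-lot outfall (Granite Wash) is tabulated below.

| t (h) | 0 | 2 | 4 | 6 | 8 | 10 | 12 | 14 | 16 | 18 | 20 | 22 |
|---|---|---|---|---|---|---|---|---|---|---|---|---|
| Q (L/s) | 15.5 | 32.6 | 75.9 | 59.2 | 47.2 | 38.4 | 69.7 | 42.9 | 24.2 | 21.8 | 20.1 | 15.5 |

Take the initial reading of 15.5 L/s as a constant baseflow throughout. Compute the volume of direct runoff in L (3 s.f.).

Direct-runoff ordinates (Q − Q_b): 0.0, 17.1, 60.4, 43.7, 31.7, 22.9, 54.2, 27.4, 8.7, 6.3, 4.6, 0.0 L/s.
ΣQ_DR = 277.0 L/s.
With Δt = 2 h = 7200 s, V = ΣQ_DR · Δt = 277.0 × 7200 = 1.99 × 10^6 L.

V ≈ 1.99 × 10^6 L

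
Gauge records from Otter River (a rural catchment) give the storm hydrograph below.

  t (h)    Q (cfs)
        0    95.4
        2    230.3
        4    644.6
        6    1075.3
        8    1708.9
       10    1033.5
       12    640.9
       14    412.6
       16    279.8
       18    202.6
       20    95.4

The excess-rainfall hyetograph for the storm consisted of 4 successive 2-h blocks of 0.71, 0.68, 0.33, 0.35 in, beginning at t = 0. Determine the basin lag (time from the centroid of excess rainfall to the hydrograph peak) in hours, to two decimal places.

Centroid of excess rainfall: t_c = Σ P_i·t̄_i / ΣP_i = 3.3092 h (block centres at 1, 3, 5, 7 h).
Hydrograph peak occurs at t = 8 h, so basin lag t_L = 8 − 3.3092 = 4.69 h.

t_L ≈ 4.69 h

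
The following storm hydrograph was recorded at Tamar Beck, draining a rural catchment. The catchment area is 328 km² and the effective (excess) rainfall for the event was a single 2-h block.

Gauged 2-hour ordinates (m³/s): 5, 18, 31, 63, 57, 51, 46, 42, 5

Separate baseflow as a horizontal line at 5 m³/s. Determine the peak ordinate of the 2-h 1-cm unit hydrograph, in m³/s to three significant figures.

Direct runoff: 0.0, 13.0, 26.0, 58.0, 52.0, 46.0, 41.0, 37.0, 0.0 m³/s; ΣQ_DR = 273.0 m³/s, peak = 58.0 m³/s.
Runoff depth d = ΣQ_DR·Δt / A = 273.0 × 7200 / (328 km²) = 5.993 mm.
The 1-cm UH is the DRH scaled by (10 mm)/d, so U_p = 58.0 × 10/5.993 = 96.8 m³/s.

U_p ≈ 96.8 m³/s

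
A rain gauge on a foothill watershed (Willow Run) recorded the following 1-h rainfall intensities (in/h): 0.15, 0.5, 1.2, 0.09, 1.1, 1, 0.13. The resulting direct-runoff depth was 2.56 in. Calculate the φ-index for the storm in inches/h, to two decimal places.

Only the 4 blocks with intensity above φ contribute runoff: 0.5, 1.2, 1.1, 1 in/h.
Σ(I−φ)·Δt = d  ⇒  (0.5+1.2+1.1+1 − 4φ)·1 = 2.56
φ = (3.800 − 2.56/1) / 4 = 0.31 in/h.

φ ≈ 0.31 in/h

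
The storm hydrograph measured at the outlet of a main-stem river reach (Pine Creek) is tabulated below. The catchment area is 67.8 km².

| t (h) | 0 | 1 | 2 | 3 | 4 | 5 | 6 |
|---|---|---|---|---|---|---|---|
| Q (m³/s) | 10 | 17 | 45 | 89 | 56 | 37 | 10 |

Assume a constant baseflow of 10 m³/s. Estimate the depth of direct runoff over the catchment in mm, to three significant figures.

Direct runoff: 0.0, 7.0, 35.0, 79.0, 46.0, 27.0, 0.0 m³/s; ΣQ_DR = 194.0 m³/s.
V = ΣQ_DR · Δt = 194.0 × 3600 s = 6.984 × 10^5 m³.
Over A = 67.8 km², depth = V / A = 10.3 mm.

d ≈ 10.3 mm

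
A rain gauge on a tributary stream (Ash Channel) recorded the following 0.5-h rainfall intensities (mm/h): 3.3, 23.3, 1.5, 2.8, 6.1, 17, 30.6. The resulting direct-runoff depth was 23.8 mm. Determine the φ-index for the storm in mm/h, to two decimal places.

Only the 3 blocks with intensity above φ contribute runoff: 23.3, 17, 30.6 mm/h.
Σ(I−φ)·Δt = d  ⇒  (23.3+17+30.6 − 3φ)·0.5 = 23.8
φ = (70.90 − 23.8/0.5) / 3 = 7.77 mm/h.

φ ≈ 7.77 mm/h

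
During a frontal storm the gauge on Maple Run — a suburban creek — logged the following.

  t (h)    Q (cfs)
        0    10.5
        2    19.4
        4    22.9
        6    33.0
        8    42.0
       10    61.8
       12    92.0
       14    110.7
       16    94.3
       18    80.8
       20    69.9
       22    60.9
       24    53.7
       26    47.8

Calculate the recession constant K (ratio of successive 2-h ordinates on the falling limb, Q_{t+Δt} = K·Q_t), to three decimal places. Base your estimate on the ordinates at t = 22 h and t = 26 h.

Using the recession-limb readings at t = 22 h and t = 26 h: Q falls from 60.9 to 47.8 cfs over 2 intervals.
K = (Q₂/Q₁)^(1/2) = (47.8/60.9)^(1/2) = 0.886.

K ≈ 0.886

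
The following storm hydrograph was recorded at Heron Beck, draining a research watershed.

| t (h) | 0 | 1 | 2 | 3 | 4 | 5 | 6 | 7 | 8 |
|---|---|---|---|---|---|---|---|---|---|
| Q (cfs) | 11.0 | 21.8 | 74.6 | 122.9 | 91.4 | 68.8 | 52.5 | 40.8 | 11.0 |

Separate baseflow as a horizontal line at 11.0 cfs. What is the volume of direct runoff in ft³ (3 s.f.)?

Direct-runoff ordinates (Q − Q_b): 0.0, 10.8, 63.6, 111.9, 80.4, 57.8, 41.5, 29.8, 0.0 cfs.
ΣQ_DR = 395.8 cfs.
With Δt = 1 h = 3600 s, V = ΣQ_DR · Δt = 395.8 × 3600 = 1.42 × 10^6 ft³.

V ≈ 1.42 × 10^6 ft³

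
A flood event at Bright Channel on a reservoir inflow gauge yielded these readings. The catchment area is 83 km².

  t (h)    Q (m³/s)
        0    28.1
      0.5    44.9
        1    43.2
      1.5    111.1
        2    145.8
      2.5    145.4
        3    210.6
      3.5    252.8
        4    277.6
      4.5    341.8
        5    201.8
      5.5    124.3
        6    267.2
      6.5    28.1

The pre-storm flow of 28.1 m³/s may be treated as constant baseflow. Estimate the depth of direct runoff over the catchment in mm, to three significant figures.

Direct runoff: 0.0, 16.8, 15.1, 83.0, 117.7, 117.3, 182.5, 224.7, 249.5, 313.7, 173.7, 96.2, 239.1, 0.0 m³/s; ΣQ_DR = 1829 m³/s.
V = ΣQ_DR · Δt = 1829 × 1800 s = 3.293 × 10^6 m³.
Over A = 83 km², depth = V / A = 39.7 mm.

d ≈ 39.7 mm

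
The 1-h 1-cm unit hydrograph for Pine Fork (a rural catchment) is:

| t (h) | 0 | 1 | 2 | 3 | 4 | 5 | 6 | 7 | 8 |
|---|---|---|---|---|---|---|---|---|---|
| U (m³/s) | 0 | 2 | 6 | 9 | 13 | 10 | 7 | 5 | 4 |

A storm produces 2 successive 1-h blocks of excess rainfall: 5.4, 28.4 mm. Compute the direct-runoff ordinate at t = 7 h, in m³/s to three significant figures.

Q ≈ 22.6 m³/s

By discrete convolution, Q_j = Σ (P_i / 10 mm) · U_{j−i}.
At t = 7 h (j=7): Q = (5.4/10)·5 + (28.4/10)·7 = 22.6 m³/s.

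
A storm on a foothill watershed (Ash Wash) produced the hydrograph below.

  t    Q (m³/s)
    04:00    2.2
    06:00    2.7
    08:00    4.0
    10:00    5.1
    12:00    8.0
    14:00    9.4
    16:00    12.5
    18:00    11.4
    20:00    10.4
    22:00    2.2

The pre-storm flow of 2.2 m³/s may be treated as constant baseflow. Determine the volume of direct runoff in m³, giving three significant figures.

V ≈ 3.30 × 10^5 m³

Direct-runoff ordinates (Q − Q_b): 0.0, 0.5, 1.8, 2.9, 5.8, 7.2, 10.3, 9.2, 8.2, 0.0 m³/s.
ΣQ_DR = 45.90 m³/s.
With Δt = 2 h = 7200 s, V = ΣQ_DR · Δt = 45.90 × 7200 = 3.30 × 10^5 m³.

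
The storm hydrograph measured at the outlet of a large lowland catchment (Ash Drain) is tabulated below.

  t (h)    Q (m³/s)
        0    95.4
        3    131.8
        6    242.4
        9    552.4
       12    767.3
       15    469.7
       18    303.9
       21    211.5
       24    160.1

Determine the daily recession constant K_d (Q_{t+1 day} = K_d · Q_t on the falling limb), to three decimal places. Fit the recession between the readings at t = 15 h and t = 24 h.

Between t = 15 h and t = 24 h the flow falls from 469.7 to 160.1 m³/s over 3×3 h = 9 h.
Per-interval ratio K = (160.1/469.7)^(1/3) = 0.6985; K_d = K^(24/3) = 0.057.

K_d ≈ 0.057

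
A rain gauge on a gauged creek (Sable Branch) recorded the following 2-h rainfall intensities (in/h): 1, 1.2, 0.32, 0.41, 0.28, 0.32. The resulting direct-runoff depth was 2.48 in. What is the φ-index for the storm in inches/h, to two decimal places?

Only the 2 blocks with intensity above φ contribute runoff: 1, 1.2 in/h.
Σ(I−φ)·Δt = d  ⇒  (1+1.2 − 2φ)·2 = 2.48
φ = (2.200 − 2.48/2) / 2 = 0.48 in/h.

φ ≈ 0.48 in/h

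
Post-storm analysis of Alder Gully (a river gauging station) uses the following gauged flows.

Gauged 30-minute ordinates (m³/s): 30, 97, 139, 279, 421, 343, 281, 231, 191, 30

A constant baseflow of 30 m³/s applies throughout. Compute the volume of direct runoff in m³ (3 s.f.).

Direct-runoff ordinates (Q − Q_b): 0.0, 67.0, 109.0, 249.0, 391.0, 313.0, 251.0, 201.0, 161.0, 0.0 m³/s.
ΣQ_DR = 1742 m³/s.
With Δt = 0.5 h = 1800 s, V = ΣQ_DR · Δt = 1742 × 1800 = 3.14 × 10^6 m³.

V ≈ 3.14 × 10^6 m³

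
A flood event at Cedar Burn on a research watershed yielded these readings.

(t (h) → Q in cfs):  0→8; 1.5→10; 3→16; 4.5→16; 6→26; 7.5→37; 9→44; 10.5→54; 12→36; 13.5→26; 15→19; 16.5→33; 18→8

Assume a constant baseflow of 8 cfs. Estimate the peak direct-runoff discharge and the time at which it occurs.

Q_p = 46.0 cfs at t = 10.5 h

Subtracting baseflow gives direct-runoff ordinates: 0.0, 2.0, 8.0, 8.0, 18.0, 29.0, 36.0, 46.0, 28.0, 18.0, 11.0, 25.0, 0.0 cfs.
The maximum is 46.0 cfs, occurring at the reading for t = 10.5 h.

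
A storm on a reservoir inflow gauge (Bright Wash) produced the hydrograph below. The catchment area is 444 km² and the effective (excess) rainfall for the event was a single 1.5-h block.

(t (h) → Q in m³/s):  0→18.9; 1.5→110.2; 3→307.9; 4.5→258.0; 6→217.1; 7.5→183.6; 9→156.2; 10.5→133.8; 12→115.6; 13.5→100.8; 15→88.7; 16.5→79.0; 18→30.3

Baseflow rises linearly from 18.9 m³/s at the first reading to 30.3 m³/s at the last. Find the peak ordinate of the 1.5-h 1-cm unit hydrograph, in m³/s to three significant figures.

U_p ≈ 159 m³/s

Direct runoff: 0.00, 90.35, 287.10, 236.25, 194.40, 159.95, 131.60, 108.25, 89.10, 73.35, 60.30, 49.65, 0.00 m³/s; ΣQ_DR = 1480 m³/s, peak = 287.10 m³/s.
Runoff depth d = ΣQ_DR·Δt / A = 1480 × 5400 / (444 km²) = 18.00 mm.
The 1-cm UH is the DRH scaled by (10 mm)/d, so U_p = 287.10 × 10/18.00 = 159 m³/s.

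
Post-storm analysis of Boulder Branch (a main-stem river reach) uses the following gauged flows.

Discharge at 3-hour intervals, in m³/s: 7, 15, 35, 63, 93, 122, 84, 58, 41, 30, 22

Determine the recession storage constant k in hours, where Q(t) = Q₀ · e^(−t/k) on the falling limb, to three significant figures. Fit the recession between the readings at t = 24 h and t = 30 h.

k ≈ 9.64 h

On the falling limb, Q drops from 41 to 22 m³/s between t = 24 h and t = 30 h (Δt = 6 h).
k = −Δt / ln(Q₂/Q₁) = −6 / ln(22/41) = 9.64 h.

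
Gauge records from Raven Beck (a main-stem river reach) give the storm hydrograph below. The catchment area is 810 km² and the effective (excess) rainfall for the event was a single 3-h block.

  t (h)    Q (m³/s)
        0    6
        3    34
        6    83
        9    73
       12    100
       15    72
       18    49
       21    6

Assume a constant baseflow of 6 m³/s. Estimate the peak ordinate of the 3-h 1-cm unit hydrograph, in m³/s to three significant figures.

U_p ≈ 188 m³/s

Direct runoff: 0.0, 28.0, 77.0, 67.0, 94.0, 66.0, 43.0, 0.0 m³/s; ΣQ_DR = 375.0 m³/s, peak = 94.0 m³/s.
Runoff depth d = ΣQ_DR·Δt / A = 375.0 × 10800 / (810 km²) = 5.000 mm.
The 1-cm UH is the DRH scaled by (10 mm)/d, so U_p = 94.0 × 10/5.000 = 188 m³/s.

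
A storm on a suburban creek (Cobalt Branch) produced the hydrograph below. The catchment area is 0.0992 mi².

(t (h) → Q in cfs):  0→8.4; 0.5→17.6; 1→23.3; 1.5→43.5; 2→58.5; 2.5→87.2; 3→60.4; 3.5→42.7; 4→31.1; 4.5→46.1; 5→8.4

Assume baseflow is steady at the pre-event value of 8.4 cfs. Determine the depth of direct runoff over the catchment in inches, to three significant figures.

d ≈ 2.61 in

Direct runoff: 0.0, 9.2, 14.9, 35.1, 50.1, 78.8, 52.0, 34.3, 22.7, 37.7, 0.0 cfs; ΣQ_DR = 334.8 cfs.
V = ΣQ_DR · Δt = 334.8 × 1800 s = 6.026 × 10^5 ft³.
Over A = 0.0992 mi², depth = V / A = 2.61 in.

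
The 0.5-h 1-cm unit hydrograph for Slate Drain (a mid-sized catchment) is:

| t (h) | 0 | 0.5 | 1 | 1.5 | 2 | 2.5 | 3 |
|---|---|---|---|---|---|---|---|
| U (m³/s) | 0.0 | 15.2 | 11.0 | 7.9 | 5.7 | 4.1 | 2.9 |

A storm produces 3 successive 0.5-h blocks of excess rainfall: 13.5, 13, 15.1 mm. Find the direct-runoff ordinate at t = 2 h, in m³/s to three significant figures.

Q ≈ 34.6 m³/s

By discrete convolution, Q_j = Σ (P_i / 10 mm) · U_{j−i}.
At t = 2 h (j=4): Q = (13.5/10)·5.7 + (13/10)·7.9 + (15.1/10)·11.0 = 34.6 m³/s.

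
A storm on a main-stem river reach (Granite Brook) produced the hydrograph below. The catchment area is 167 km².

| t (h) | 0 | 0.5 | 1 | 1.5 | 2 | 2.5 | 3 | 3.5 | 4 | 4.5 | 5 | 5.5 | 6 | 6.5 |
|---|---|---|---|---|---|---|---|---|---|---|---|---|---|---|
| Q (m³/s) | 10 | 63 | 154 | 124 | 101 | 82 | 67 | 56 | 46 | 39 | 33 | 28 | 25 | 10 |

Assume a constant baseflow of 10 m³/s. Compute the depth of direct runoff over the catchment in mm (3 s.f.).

Direct runoff: 0.0, 53.0, 144.0, 114.0, 91.0, 72.0, 57.0, 46.0, 36.0, 29.0, 23.0, 18.0, 15.0, 0.0 m³/s; ΣQ_DR = 698.0 m³/s.
V = ΣQ_DR · Δt = 698.0 × 1800 s = 1.256 × 10^6 m³.
Over A = 167 km², depth = V / A = 7.52 mm.

d ≈ 7.52 mm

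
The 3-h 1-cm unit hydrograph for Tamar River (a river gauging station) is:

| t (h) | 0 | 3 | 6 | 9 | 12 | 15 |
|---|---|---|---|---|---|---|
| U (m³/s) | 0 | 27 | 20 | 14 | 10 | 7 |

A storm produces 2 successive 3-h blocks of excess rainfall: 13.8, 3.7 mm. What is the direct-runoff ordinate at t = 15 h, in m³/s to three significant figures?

Q ≈ 13.4 m³/s

By discrete convolution, Q_j = Σ (P_i / 10 mm) · U_{j−i}.
At t = 15 h (j=5): Q = (13.8/10)·7 + (3.7/10)·10 = 13.4 m³/s.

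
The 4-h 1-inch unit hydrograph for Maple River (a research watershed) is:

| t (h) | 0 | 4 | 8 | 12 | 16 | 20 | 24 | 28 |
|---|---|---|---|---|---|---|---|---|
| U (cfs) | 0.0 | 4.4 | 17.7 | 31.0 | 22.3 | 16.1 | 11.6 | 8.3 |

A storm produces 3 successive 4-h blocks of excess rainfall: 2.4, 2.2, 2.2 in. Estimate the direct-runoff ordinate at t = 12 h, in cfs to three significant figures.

By discrete convolution, Q_j = Σ (P_i / 1 in) · U_{j−i}.
At t = 12 h (j=3): Q = (2.4/1)·31.0 + (2.2/1)·17.7 + (2.2/1)·4.4 = 123 cfs.

Q ≈ 123 cfs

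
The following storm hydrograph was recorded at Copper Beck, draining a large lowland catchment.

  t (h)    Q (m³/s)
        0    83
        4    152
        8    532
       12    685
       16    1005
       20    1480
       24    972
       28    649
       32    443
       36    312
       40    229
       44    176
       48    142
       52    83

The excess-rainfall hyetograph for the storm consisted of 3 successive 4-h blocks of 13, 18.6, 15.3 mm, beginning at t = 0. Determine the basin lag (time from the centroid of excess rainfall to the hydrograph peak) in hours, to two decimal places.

Centroid of excess rainfall: t_c = Σ P_i·t̄_i / ΣP_i = 6.1962 h (block centres at 2, 6, 10 h).
Hydrograph peak occurs at t = 20 h, so basin lag t_L = 20 − 6.1962 = 13.80 h.

t_L ≈ 13.80 h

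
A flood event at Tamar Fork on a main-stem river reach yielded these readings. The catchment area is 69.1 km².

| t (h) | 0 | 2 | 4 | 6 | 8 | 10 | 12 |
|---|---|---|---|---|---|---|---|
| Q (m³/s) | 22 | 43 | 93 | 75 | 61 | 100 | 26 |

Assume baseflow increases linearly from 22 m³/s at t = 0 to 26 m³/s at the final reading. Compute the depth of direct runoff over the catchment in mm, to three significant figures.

d ≈ 26.3 mm

Direct runoff: 0.00, 20.33, 69.67, 51.00, 36.33, 74.67, 0.00 m³/s; ΣQ_DR = 252.0 m³/s.
V = ΣQ_DR · Δt = 252.0 × 7200 s = 1.814 × 10^6 m³.
Over A = 69.1 km², depth = V / A = 26.3 mm.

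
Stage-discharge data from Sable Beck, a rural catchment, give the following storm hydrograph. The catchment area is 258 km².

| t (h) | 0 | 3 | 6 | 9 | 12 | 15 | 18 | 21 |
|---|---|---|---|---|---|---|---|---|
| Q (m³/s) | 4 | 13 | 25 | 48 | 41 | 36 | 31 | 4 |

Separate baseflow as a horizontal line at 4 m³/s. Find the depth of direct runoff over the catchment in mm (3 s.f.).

Direct runoff: 0.0, 9.0, 21.0, 44.0, 37.0, 32.0, 27.0, 0.0 m³/s; ΣQ_DR = 170.0 m³/s.
V = ΣQ_DR · Δt = 170.0 × 10800 s = 1.836 × 10^6 m³.
Over A = 258 km², depth = V / A = 7.12 mm.

d ≈ 7.12 mm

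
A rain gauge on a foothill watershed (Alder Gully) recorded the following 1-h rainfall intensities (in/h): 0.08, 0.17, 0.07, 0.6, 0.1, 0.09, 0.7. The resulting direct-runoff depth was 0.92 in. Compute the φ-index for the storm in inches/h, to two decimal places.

Only the 2 blocks with intensity above φ contribute runoff: 0.6, 0.7 in/h.
Σ(I−φ)·Δt = d  ⇒  (0.6+0.7 − 2φ)·1 = 0.92
φ = (1.300 − 0.92/1) / 2 = 0.19 in/h.

φ ≈ 0.19 in/h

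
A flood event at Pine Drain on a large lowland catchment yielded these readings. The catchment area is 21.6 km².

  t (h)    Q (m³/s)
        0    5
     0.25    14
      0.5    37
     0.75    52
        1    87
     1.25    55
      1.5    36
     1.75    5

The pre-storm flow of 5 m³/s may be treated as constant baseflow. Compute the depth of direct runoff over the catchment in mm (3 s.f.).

d ≈ 10.5 mm

Direct runoff: 0.0, 9.0, 32.0, 47.0, 82.0, 50.0, 31.0, 0.0 m³/s; ΣQ_DR = 251.0 m³/s.
V = ΣQ_DR · Δt = 251.0 × 900 s = 2.259 × 10^5 m³.
Over A = 21.6 km², depth = V / A = 10.5 mm.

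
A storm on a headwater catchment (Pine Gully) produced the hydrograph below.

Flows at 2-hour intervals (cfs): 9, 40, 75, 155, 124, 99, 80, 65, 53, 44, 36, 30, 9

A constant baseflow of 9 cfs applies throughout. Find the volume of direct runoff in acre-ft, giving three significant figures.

Direct-runoff ordinates (Q − Q_b): 0.0, 31.0, 66.0, 146.0, 115.0, 90.0, 71.0, 56.0, 44.0, 35.0, 27.0, 21.0, 0.0 cfs.
ΣQ_DR = 702.0 cfs.
With Δt = 2 h = 7200 s, V = ΣQ_DR · Δt = 702.0 × 7200 = 5.05 × 10^6 ft³ = 116 acre-ft.

V ≈ 116 acre-ft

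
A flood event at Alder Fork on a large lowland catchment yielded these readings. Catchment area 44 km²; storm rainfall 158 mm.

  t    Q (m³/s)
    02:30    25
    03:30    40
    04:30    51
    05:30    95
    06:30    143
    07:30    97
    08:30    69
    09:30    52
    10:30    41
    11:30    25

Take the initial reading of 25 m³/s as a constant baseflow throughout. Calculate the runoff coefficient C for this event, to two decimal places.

ΣQ_DR = 388.0 m³/s; V = ΣQ_DR·Δt = 1.397 × 10^6 m³.
Runoff depth d = V / A = 31.75 mm.
C = d / P = 31.75 / 158 = 0.20.

C ≈ 0.20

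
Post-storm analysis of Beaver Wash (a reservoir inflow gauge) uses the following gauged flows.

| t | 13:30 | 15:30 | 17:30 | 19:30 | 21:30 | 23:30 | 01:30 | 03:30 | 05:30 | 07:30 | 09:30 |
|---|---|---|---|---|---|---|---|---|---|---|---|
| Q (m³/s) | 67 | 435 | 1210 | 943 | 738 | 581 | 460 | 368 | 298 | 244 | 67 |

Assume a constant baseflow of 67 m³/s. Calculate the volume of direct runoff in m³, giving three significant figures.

V ≈ 3.37 × 10^7 m³

Direct-runoff ordinates (Q − Q_b): 0.0, 368.0, 1143.0, 876.0, 671.0, 514.0, 393.0, 301.0, 231.0, 177.0, 0.0 m³/s.
ΣQ_DR = 4674 m³/s.
With Δt = 2 h = 7200 s, V = ΣQ_DR · Δt = 4674 × 7200 = 3.37 × 10^7 m³.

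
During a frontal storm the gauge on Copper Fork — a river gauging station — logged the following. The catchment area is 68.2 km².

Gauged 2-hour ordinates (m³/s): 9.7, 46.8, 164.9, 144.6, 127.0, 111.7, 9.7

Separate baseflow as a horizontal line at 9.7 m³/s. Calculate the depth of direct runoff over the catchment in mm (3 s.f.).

d ≈ 57.7 mm

Direct runoff: 0.0, 37.1, 155.2, 134.9, 117.3, 102.0, 0.0 m³/s; ΣQ_DR = 546.5 m³/s.
V = ΣQ_DR · Δt = 546.5 × 7200 s = 3.935 × 10^6 m³.
Over A = 68.2 km², depth = V / A = 57.7 mm.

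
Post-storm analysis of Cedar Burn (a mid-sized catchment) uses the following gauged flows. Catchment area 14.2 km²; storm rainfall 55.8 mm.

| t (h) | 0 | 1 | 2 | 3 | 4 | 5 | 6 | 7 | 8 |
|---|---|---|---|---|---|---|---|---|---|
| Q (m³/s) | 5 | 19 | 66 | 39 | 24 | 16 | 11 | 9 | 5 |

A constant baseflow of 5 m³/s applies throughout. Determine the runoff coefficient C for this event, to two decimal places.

C ≈ 0.68

ΣQ_DR = 149.0 m³/s; V = ΣQ_DR·Δt = 5.364 × 10^5 m³.
Runoff depth d = V / A = 37.77 mm.
C = d / P = 37.77 / 55.8 = 0.68.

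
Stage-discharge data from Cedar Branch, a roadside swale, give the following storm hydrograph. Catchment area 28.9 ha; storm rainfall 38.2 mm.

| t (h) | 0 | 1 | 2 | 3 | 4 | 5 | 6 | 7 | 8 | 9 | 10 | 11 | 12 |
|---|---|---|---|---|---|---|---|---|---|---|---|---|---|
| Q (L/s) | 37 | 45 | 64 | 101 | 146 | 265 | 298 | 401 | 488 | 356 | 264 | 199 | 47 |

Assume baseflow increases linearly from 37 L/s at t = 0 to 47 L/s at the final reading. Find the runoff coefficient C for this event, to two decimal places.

C ≈ 0.71

ΣQ_DR = 2165 L/s; V = ΣQ_DR·Δt = 7.794 × 10^6 L.
Runoff depth d = V / A = 26.97 mm.
C = d / P = 26.97 / 38.2 = 0.71.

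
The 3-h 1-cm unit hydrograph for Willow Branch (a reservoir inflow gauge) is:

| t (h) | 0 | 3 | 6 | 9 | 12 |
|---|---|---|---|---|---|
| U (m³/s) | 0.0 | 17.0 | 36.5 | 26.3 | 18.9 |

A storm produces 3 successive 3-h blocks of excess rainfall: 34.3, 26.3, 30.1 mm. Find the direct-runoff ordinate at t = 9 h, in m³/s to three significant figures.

Q ≈ 237 m³/s

By discrete convolution, Q_j = Σ (P_i / 10 mm) · U_{j−i}.
At t = 9 h (j=3): Q = (34.3/10)·26.3 + (26.3/10)·36.5 + (30.1/10)·17.0 = 237 m³/s.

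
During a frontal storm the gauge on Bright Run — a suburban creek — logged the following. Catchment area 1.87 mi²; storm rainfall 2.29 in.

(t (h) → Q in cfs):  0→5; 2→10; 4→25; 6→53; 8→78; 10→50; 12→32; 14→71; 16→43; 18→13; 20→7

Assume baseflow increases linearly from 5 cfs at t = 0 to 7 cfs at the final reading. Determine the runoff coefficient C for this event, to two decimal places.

ΣQ_DR = 321.0 cfs; V = ΣQ_DR·Δt = 2.311 × 10^6 ft³.
Runoff depth d = V / A = 0.5320 in.
C = d / P = 0.5320 / 2.29 = 0.23.

C ≈ 0.23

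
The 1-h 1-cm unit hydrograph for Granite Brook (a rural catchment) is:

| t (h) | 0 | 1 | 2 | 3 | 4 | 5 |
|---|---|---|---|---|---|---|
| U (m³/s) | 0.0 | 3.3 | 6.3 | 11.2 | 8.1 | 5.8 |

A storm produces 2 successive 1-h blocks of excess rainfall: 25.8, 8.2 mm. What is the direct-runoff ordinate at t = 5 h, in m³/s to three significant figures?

Q ≈ 21.6 m³/s

By discrete convolution, Q_j = Σ (P_i / 10 mm) · U_{j−i}.
At t = 5 h (j=5): Q = (25.8/10)·5.8 + (8.2/10)·8.1 = 21.6 m³/s.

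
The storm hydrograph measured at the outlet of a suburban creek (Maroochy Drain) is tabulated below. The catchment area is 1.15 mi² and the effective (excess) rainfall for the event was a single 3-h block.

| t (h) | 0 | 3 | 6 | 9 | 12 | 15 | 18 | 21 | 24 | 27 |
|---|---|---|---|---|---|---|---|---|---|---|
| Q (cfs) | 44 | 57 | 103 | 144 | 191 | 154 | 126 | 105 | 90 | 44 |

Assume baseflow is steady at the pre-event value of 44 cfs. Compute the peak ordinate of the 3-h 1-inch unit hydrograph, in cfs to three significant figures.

U_p ≈ 58.8 cfs

Direct runoff: 0.0, 13.0, 59.0, 100.0, 147.0, 110.0, 82.0, 61.0, 46.0, 0.0 cfs; ΣQ_DR = 618.0 cfs, peak = 147.0 cfs.
Runoff depth d = ΣQ_DR·Δt / A = 618.0 × 10800 / (1.15 mi²) = 2.498 in.
The 1-inch UH is the DRH scaled by (1 in)/d, so U_p = 147.0 × 1/2.498 = 58.8 cfs.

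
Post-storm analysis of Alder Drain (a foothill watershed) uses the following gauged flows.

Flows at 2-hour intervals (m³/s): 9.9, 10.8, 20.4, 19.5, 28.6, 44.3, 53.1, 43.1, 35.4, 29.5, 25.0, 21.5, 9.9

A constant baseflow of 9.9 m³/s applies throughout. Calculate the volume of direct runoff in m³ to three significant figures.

Direct-runoff ordinates (Q − Q_b): 0.0, 0.9, 10.5, 9.6, 18.7, 34.4, 43.2, 33.2, 25.5, 19.6, 15.1, 11.6, 0.0 m³/s.
ΣQ_DR = 222.3 m³/s.
With Δt = 2 h = 7200 s, V = ΣQ_DR · Δt = 222.3 × 7200 = 1.60 × 10^6 m³.

V ≈ 1.60 × 10^6 m³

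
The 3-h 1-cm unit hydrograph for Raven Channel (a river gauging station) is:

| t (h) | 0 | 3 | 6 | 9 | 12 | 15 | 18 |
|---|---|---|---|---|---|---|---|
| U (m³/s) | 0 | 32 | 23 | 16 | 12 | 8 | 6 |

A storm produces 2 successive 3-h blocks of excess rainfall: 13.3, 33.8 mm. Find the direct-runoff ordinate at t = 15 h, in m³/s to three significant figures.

By discrete convolution, Q_j = Σ (P_i / 10 mm) · U_{j−i}.
At t = 15 h (j=5): Q = (13.3/10)·8 + (33.8/10)·12 = 51.2 m³/s.

Q ≈ 51.2 m³/s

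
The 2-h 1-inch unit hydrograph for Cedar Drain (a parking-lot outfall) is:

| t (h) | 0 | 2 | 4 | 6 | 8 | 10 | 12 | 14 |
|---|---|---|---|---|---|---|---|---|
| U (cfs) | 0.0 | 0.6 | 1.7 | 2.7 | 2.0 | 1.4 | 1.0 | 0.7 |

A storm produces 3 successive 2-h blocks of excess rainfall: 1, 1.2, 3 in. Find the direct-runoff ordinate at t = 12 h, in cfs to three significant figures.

Q ≈ 8.68 cfs

By discrete convolution, Q_j = Σ (P_i / 1 in) · U_{j−i}.
At t = 12 h (j=6): Q = (1/1)·1.0 + (1.2/1)·1.4 + (3/1)·2.0 = 8.68 cfs.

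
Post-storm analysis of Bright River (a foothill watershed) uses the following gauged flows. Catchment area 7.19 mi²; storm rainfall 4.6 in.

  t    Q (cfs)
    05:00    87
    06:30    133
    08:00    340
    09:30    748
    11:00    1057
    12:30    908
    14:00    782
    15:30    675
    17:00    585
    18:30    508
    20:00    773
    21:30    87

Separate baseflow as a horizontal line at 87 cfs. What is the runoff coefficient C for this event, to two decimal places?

ΣQ_DR = 5639 cfs; V = ΣQ_DR·Δt = 3.045 × 10^7 ft³.
Runoff depth d = V / A = 1.823 in.
C = d / P = 1.823 / 4.6 = 0.40.

C ≈ 0.40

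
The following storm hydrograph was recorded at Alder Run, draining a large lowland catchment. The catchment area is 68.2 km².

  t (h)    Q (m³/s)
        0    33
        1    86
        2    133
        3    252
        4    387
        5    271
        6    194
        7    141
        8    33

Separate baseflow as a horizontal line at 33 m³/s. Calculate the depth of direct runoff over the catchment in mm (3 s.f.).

Direct runoff: 0.0, 53.0, 100.0, 219.0, 354.0, 238.0, 161.0, 108.0, 0.0 m³/s; ΣQ_DR = 1233 m³/s.
V = ΣQ_DR · Δt = 1233 × 3600 s = 4.439 × 10^6 m³.
Over A = 68.2 km², depth = V / A = 65.1 mm.

d ≈ 65.1 mm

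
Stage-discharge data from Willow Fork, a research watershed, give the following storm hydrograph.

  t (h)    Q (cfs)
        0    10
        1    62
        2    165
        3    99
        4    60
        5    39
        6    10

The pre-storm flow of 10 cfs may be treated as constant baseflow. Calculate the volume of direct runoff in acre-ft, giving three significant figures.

Direct-runoff ordinates (Q − Q_b): 0.0, 52.0, 155.0, 89.0, 50.0, 29.0, 0.0 cfs.
ΣQ_DR = 375.0 cfs.
With Δt = 1 h = 3600 s, V = ΣQ_DR · Δt = 375.0 × 3600 = 1.35 × 10^6 ft³ = 31.0 acre-ft.

V ≈ 31.0 acre-ft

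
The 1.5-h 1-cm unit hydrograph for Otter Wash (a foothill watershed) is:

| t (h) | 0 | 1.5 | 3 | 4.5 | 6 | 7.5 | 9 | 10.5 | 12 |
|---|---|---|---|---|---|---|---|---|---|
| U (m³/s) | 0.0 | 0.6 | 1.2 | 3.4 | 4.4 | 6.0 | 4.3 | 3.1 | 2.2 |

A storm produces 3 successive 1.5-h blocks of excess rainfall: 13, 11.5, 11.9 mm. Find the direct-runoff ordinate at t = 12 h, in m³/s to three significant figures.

Q ≈ 11.5 m³/s

By discrete convolution, Q_j = Σ (P_i / 10 mm) · U_{j−i}.
At t = 12 h (j=8): Q = (13/10)·2.2 + (11.5/10)·3.1 + (11.9/10)·4.3 = 11.5 m³/s.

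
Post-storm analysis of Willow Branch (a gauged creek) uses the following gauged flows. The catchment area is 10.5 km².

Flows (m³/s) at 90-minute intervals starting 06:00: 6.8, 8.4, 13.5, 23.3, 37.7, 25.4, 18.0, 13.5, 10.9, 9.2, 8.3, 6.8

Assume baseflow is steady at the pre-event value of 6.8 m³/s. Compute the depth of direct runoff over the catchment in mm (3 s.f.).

Direct runoff: 0.0, 1.6, 6.7, 16.5, 30.9, 18.6, 11.2, 6.7, 4.1, 2.4, 1.5, 0.0 m³/s; ΣQ_DR = 100.2 m³/s.
V = ΣQ_DR · Δt = 100.2 × 5400 s = 5.411 × 10^5 m³.
Over A = 10.5 km², depth = V / A = 51.5 mm.

d ≈ 51.5 mm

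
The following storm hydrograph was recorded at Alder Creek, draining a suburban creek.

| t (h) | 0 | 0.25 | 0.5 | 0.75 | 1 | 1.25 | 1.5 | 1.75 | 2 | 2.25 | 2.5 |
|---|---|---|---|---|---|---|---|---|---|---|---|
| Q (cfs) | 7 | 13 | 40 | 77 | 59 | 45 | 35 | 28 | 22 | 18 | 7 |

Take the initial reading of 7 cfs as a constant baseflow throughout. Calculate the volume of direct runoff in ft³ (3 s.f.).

Direct-runoff ordinates (Q − Q_b): 0.0, 6.0, 33.0, 70.0, 52.0, 38.0, 28.0, 21.0, 15.0, 11.0, 0.0 cfs.
ΣQ_DR = 274.0 cfs.
With Δt = 0.25 h = 900 s, V = ΣQ_DR · Δt = 274.0 × 900 = 2.47 × 10^5 ft³.

V ≈ 2.47 × 10^5 ft³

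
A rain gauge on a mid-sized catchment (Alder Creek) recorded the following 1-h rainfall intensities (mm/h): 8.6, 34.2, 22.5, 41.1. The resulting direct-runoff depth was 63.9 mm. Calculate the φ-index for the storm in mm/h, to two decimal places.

Only the 3 blocks with intensity above φ contribute runoff: 34.2, 22.5, 41.1 mm/h.
Σ(I−φ)·Δt = d  ⇒  (34.2+22.5+41.1 − 3φ)·1 = 63.9
φ = (97.80 − 63.9/1) / 3 = 11.30 mm/h.

φ ≈ 11.30 mm/h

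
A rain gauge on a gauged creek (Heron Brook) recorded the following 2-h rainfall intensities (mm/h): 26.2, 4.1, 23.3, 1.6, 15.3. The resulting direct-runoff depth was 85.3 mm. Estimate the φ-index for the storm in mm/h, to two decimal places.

φ ≈ 7.38 mm/h

Only the 3 blocks with intensity above φ contribute runoff: 26.2, 23.3, 15.3 mm/h.
Σ(I−φ)·Δt = d  ⇒  (26.2+23.3+15.3 − 3φ)·2 = 85.3
φ = (64.80 − 85.3/2) / 3 = 7.38 mm/h.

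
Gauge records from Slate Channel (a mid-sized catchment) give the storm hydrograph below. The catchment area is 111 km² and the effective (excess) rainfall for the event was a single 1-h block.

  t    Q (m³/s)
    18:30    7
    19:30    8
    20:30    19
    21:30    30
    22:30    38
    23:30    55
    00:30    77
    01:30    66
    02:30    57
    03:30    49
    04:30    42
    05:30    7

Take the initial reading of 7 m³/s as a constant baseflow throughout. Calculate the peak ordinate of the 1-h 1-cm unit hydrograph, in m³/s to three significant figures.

U_p ≈ 58.2 m³/s

Direct runoff: 0.0, 1.0, 12.0, 23.0, 31.0, 48.0, 70.0, 59.0, 50.0, 42.0, 35.0, 0.0 m³/s; ΣQ_DR = 371.0 m³/s, peak = 70.0 m³/s.
Runoff depth d = ΣQ_DR·Δt / A = 371.0 × 3600 / (111 km²) = 12.03 mm.
The 1-cm UH is the DRH scaled by (10 mm)/d, so U_p = 70.0 × 10/12.03 = 58.2 m³/s.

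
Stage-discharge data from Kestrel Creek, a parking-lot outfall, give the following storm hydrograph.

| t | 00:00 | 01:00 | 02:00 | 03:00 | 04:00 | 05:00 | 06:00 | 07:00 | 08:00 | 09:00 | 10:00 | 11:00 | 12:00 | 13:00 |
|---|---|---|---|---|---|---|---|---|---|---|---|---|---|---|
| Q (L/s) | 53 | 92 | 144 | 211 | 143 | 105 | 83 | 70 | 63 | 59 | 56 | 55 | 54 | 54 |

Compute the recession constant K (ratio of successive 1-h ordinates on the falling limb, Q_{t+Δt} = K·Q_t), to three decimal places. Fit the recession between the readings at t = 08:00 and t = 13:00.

K ≈ 0.970

Using the recession-limb readings at t = 08:00 and t = 13:00: Q falls from 63 to 54 L/s over 5 intervals.
K = (Q₂/Q₁)^(1/5) = (54/63)^(1/5) = 0.970.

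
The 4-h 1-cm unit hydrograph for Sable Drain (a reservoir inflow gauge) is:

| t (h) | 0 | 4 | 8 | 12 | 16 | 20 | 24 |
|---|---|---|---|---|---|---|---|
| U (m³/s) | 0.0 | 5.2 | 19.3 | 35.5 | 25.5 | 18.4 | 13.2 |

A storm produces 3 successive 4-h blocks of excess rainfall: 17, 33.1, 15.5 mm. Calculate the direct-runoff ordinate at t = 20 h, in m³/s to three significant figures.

By discrete convolution, Q_j = Σ (P_i / 10 mm) · U_{j−i}.
At t = 20 h (j=5): Q = (17/10)·18.4 + (33.1/10)·25.5 + (15.5/10)·35.5 = 171 m³/s.

Q ≈ 171 m³/s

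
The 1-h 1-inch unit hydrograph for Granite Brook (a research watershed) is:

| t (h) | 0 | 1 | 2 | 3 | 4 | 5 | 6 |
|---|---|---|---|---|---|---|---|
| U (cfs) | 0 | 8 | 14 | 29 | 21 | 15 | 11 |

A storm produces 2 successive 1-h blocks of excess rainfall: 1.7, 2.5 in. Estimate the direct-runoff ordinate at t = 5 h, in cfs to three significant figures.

By discrete convolution, Q_j = Σ (P_i / 1 in) · U_{j−i}.
At t = 5 h (j=5): Q = (1.7/1)·15 + (2.5/1)·21 = 78.0 cfs.

Q ≈ 78.0 cfs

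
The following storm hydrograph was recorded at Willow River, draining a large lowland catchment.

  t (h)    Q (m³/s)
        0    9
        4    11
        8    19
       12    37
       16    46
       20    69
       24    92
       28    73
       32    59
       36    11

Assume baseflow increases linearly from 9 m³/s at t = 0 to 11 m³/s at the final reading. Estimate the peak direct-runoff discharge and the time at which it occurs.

Q_p = 81.67 m³/s at t = 24 h

Subtracting baseflow gives direct-runoff ordinates: 0.00, 1.78, 9.56, 27.33, 36.11, 58.89, 81.67, 62.44, 48.22, 0.00 m³/s.
The maximum is 81.67 m³/s, occurring at the reading for t = 24 h.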